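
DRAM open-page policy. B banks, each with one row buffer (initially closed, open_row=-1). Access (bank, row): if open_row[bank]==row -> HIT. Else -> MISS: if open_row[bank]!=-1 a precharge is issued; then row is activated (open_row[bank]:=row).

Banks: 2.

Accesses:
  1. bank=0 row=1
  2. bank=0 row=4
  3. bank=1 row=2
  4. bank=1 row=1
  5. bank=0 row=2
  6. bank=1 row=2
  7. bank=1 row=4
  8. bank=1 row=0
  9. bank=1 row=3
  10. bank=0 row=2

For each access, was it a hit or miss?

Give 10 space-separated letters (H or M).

Acc 1: bank0 row1 -> MISS (open row1); precharges=0
Acc 2: bank0 row4 -> MISS (open row4); precharges=1
Acc 3: bank1 row2 -> MISS (open row2); precharges=1
Acc 4: bank1 row1 -> MISS (open row1); precharges=2
Acc 5: bank0 row2 -> MISS (open row2); precharges=3
Acc 6: bank1 row2 -> MISS (open row2); precharges=4
Acc 7: bank1 row4 -> MISS (open row4); precharges=5
Acc 8: bank1 row0 -> MISS (open row0); precharges=6
Acc 9: bank1 row3 -> MISS (open row3); precharges=7
Acc 10: bank0 row2 -> HIT

Answer: M M M M M M M M M H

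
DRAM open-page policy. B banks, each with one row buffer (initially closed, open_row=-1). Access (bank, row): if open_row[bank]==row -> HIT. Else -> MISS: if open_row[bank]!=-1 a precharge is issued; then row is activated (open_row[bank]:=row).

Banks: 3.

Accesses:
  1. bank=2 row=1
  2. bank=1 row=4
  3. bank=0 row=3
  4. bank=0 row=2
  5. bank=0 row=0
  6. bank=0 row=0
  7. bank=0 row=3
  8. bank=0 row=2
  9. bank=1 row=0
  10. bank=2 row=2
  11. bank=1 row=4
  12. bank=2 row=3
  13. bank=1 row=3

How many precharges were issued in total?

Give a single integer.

Acc 1: bank2 row1 -> MISS (open row1); precharges=0
Acc 2: bank1 row4 -> MISS (open row4); precharges=0
Acc 3: bank0 row3 -> MISS (open row3); precharges=0
Acc 4: bank0 row2 -> MISS (open row2); precharges=1
Acc 5: bank0 row0 -> MISS (open row0); precharges=2
Acc 6: bank0 row0 -> HIT
Acc 7: bank0 row3 -> MISS (open row3); precharges=3
Acc 8: bank0 row2 -> MISS (open row2); precharges=4
Acc 9: bank1 row0 -> MISS (open row0); precharges=5
Acc 10: bank2 row2 -> MISS (open row2); precharges=6
Acc 11: bank1 row4 -> MISS (open row4); precharges=7
Acc 12: bank2 row3 -> MISS (open row3); precharges=8
Acc 13: bank1 row3 -> MISS (open row3); precharges=9

Answer: 9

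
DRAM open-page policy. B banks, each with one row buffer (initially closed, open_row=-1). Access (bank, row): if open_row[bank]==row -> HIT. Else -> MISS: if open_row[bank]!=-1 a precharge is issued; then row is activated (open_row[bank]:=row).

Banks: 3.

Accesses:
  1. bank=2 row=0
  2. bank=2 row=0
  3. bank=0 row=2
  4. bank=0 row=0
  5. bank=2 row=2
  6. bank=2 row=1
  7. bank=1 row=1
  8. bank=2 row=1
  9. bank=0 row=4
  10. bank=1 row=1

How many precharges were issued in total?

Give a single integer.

Acc 1: bank2 row0 -> MISS (open row0); precharges=0
Acc 2: bank2 row0 -> HIT
Acc 3: bank0 row2 -> MISS (open row2); precharges=0
Acc 4: bank0 row0 -> MISS (open row0); precharges=1
Acc 5: bank2 row2 -> MISS (open row2); precharges=2
Acc 6: bank2 row1 -> MISS (open row1); precharges=3
Acc 7: bank1 row1 -> MISS (open row1); precharges=3
Acc 8: bank2 row1 -> HIT
Acc 9: bank0 row4 -> MISS (open row4); precharges=4
Acc 10: bank1 row1 -> HIT

Answer: 4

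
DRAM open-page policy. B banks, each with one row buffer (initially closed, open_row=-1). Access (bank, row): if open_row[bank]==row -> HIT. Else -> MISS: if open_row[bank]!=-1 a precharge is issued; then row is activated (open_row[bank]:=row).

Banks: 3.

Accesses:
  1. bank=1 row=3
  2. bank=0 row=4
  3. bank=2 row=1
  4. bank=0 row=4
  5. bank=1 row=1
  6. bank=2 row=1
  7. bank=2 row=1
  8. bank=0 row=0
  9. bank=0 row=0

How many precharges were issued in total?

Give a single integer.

Answer: 2

Derivation:
Acc 1: bank1 row3 -> MISS (open row3); precharges=0
Acc 2: bank0 row4 -> MISS (open row4); precharges=0
Acc 3: bank2 row1 -> MISS (open row1); precharges=0
Acc 4: bank0 row4 -> HIT
Acc 5: bank1 row1 -> MISS (open row1); precharges=1
Acc 6: bank2 row1 -> HIT
Acc 7: bank2 row1 -> HIT
Acc 8: bank0 row0 -> MISS (open row0); precharges=2
Acc 9: bank0 row0 -> HIT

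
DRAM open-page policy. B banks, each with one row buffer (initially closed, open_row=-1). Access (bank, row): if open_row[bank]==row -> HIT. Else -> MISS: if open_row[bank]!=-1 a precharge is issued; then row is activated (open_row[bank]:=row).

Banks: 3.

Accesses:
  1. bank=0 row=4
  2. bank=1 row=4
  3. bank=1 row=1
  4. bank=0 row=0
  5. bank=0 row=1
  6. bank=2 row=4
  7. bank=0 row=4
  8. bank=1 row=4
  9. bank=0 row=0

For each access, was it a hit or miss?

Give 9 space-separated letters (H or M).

Answer: M M M M M M M M M

Derivation:
Acc 1: bank0 row4 -> MISS (open row4); precharges=0
Acc 2: bank1 row4 -> MISS (open row4); precharges=0
Acc 3: bank1 row1 -> MISS (open row1); precharges=1
Acc 4: bank0 row0 -> MISS (open row0); precharges=2
Acc 5: bank0 row1 -> MISS (open row1); precharges=3
Acc 6: bank2 row4 -> MISS (open row4); precharges=3
Acc 7: bank0 row4 -> MISS (open row4); precharges=4
Acc 8: bank1 row4 -> MISS (open row4); precharges=5
Acc 9: bank0 row0 -> MISS (open row0); precharges=6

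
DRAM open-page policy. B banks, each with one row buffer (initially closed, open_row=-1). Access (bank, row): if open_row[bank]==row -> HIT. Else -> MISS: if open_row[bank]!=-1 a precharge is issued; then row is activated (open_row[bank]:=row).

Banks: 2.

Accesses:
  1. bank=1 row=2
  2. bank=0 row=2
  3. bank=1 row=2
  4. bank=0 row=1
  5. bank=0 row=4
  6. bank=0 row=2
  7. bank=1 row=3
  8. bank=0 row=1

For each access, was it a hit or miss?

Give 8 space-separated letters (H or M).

Answer: M M H M M M M M

Derivation:
Acc 1: bank1 row2 -> MISS (open row2); precharges=0
Acc 2: bank0 row2 -> MISS (open row2); precharges=0
Acc 3: bank1 row2 -> HIT
Acc 4: bank0 row1 -> MISS (open row1); precharges=1
Acc 5: bank0 row4 -> MISS (open row4); precharges=2
Acc 6: bank0 row2 -> MISS (open row2); precharges=3
Acc 7: bank1 row3 -> MISS (open row3); precharges=4
Acc 8: bank0 row1 -> MISS (open row1); precharges=5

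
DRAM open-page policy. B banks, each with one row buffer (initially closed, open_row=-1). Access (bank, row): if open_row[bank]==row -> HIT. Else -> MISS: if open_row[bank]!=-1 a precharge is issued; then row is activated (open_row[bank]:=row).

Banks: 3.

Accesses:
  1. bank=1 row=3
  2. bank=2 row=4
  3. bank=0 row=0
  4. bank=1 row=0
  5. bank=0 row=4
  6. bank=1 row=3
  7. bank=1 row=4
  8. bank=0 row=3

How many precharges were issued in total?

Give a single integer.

Acc 1: bank1 row3 -> MISS (open row3); precharges=0
Acc 2: bank2 row4 -> MISS (open row4); precharges=0
Acc 3: bank0 row0 -> MISS (open row0); precharges=0
Acc 4: bank1 row0 -> MISS (open row0); precharges=1
Acc 5: bank0 row4 -> MISS (open row4); precharges=2
Acc 6: bank1 row3 -> MISS (open row3); precharges=3
Acc 7: bank1 row4 -> MISS (open row4); precharges=4
Acc 8: bank0 row3 -> MISS (open row3); precharges=5

Answer: 5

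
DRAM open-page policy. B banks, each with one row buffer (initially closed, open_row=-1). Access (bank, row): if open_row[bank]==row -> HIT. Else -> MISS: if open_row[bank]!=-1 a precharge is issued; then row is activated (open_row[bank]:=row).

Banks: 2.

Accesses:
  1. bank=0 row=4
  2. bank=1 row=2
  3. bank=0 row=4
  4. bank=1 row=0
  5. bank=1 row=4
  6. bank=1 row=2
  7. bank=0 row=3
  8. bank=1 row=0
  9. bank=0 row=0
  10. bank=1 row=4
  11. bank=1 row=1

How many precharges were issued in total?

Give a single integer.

Acc 1: bank0 row4 -> MISS (open row4); precharges=0
Acc 2: bank1 row2 -> MISS (open row2); precharges=0
Acc 3: bank0 row4 -> HIT
Acc 4: bank1 row0 -> MISS (open row0); precharges=1
Acc 5: bank1 row4 -> MISS (open row4); precharges=2
Acc 6: bank1 row2 -> MISS (open row2); precharges=3
Acc 7: bank0 row3 -> MISS (open row3); precharges=4
Acc 8: bank1 row0 -> MISS (open row0); precharges=5
Acc 9: bank0 row0 -> MISS (open row0); precharges=6
Acc 10: bank1 row4 -> MISS (open row4); precharges=7
Acc 11: bank1 row1 -> MISS (open row1); precharges=8

Answer: 8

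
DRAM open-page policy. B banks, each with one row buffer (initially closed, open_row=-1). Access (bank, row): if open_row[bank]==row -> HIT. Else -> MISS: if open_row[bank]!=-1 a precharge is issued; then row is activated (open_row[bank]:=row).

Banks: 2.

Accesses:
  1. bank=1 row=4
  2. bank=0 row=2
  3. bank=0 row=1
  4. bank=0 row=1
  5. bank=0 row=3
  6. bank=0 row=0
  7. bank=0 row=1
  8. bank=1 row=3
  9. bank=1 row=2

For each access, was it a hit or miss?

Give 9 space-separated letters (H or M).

Answer: M M M H M M M M M

Derivation:
Acc 1: bank1 row4 -> MISS (open row4); precharges=0
Acc 2: bank0 row2 -> MISS (open row2); precharges=0
Acc 3: bank0 row1 -> MISS (open row1); precharges=1
Acc 4: bank0 row1 -> HIT
Acc 5: bank0 row3 -> MISS (open row3); precharges=2
Acc 6: bank0 row0 -> MISS (open row0); precharges=3
Acc 7: bank0 row1 -> MISS (open row1); precharges=4
Acc 8: bank1 row3 -> MISS (open row3); precharges=5
Acc 9: bank1 row2 -> MISS (open row2); precharges=6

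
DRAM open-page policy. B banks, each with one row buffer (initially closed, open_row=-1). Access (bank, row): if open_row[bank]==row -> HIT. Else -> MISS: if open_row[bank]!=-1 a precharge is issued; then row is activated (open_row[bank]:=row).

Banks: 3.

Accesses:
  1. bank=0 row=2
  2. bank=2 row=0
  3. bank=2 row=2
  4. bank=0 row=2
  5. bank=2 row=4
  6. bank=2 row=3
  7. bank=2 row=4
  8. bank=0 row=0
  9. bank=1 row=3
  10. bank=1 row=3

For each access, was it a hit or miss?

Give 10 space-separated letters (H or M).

Answer: M M M H M M M M M H

Derivation:
Acc 1: bank0 row2 -> MISS (open row2); precharges=0
Acc 2: bank2 row0 -> MISS (open row0); precharges=0
Acc 3: bank2 row2 -> MISS (open row2); precharges=1
Acc 4: bank0 row2 -> HIT
Acc 5: bank2 row4 -> MISS (open row4); precharges=2
Acc 6: bank2 row3 -> MISS (open row3); precharges=3
Acc 7: bank2 row4 -> MISS (open row4); precharges=4
Acc 8: bank0 row0 -> MISS (open row0); precharges=5
Acc 9: bank1 row3 -> MISS (open row3); precharges=5
Acc 10: bank1 row3 -> HIT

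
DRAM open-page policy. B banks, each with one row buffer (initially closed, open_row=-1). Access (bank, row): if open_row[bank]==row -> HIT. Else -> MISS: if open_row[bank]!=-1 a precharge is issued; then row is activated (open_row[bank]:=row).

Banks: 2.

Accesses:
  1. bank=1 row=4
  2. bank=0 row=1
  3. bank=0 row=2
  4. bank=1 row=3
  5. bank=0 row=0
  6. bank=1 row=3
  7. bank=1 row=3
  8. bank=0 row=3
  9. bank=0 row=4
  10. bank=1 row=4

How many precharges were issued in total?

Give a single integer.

Answer: 6

Derivation:
Acc 1: bank1 row4 -> MISS (open row4); precharges=0
Acc 2: bank0 row1 -> MISS (open row1); precharges=0
Acc 3: bank0 row2 -> MISS (open row2); precharges=1
Acc 4: bank1 row3 -> MISS (open row3); precharges=2
Acc 5: bank0 row0 -> MISS (open row0); precharges=3
Acc 6: bank1 row3 -> HIT
Acc 7: bank1 row3 -> HIT
Acc 8: bank0 row3 -> MISS (open row3); precharges=4
Acc 9: bank0 row4 -> MISS (open row4); precharges=5
Acc 10: bank1 row4 -> MISS (open row4); precharges=6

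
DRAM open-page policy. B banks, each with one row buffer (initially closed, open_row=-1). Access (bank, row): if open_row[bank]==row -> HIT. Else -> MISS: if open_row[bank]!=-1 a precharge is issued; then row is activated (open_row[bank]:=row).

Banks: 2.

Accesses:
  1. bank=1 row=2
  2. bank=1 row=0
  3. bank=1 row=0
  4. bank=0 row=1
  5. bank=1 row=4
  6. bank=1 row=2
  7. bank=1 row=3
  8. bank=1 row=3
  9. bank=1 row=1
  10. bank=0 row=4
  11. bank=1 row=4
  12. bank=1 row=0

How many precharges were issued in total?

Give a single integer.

Answer: 8

Derivation:
Acc 1: bank1 row2 -> MISS (open row2); precharges=0
Acc 2: bank1 row0 -> MISS (open row0); precharges=1
Acc 3: bank1 row0 -> HIT
Acc 4: bank0 row1 -> MISS (open row1); precharges=1
Acc 5: bank1 row4 -> MISS (open row4); precharges=2
Acc 6: bank1 row2 -> MISS (open row2); precharges=3
Acc 7: bank1 row3 -> MISS (open row3); precharges=4
Acc 8: bank1 row3 -> HIT
Acc 9: bank1 row1 -> MISS (open row1); precharges=5
Acc 10: bank0 row4 -> MISS (open row4); precharges=6
Acc 11: bank1 row4 -> MISS (open row4); precharges=7
Acc 12: bank1 row0 -> MISS (open row0); precharges=8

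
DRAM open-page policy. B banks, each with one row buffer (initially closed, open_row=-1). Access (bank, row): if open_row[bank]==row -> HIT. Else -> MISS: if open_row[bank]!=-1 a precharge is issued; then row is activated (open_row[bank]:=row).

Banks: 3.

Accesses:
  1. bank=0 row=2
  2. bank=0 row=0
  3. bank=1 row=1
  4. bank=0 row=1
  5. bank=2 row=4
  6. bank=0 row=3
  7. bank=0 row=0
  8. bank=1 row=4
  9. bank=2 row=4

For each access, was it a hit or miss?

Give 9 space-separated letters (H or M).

Answer: M M M M M M M M H

Derivation:
Acc 1: bank0 row2 -> MISS (open row2); precharges=0
Acc 2: bank0 row0 -> MISS (open row0); precharges=1
Acc 3: bank1 row1 -> MISS (open row1); precharges=1
Acc 4: bank0 row1 -> MISS (open row1); precharges=2
Acc 5: bank2 row4 -> MISS (open row4); precharges=2
Acc 6: bank0 row3 -> MISS (open row3); precharges=3
Acc 7: bank0 row0 -> MISS (open row0); precharges=4
Acc 8: bank1 row4 -> MISS (open row4); precharges=5
Acc 9: bank2 row4 -> HIT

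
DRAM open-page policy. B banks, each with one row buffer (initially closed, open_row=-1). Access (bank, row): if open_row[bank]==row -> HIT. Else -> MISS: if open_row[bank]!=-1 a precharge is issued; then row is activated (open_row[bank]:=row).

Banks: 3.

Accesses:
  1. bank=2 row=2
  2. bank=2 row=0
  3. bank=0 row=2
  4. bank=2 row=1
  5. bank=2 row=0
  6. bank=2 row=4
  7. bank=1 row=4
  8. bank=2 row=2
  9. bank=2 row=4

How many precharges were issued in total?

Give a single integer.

Answer: 6

Derivation:
Acc 1: bank2 row2 -> MISS (open row2); precharges=0
Acc 2: bank2 row0 -> MISS (open row0); precharges=1
Acc 3: bank0 row2 -> MISS (open row2); precharges=1
Acc 4: bank2 row1 -> MISS (open row1); precharges=2
Acc 5: bank2 row0 -> MISS (open row0); precharges=3
Acc 6: bank2 row4 -> MISS (open row4); precharges=4
Acc 7: bank1 row4 -> MISS (open row4); precharges=4
Acc 8: bank2 row2 -> MISS (open row2); precharges=5
Acc 9: bank2 row4 -> MISS (open row4); precharges=6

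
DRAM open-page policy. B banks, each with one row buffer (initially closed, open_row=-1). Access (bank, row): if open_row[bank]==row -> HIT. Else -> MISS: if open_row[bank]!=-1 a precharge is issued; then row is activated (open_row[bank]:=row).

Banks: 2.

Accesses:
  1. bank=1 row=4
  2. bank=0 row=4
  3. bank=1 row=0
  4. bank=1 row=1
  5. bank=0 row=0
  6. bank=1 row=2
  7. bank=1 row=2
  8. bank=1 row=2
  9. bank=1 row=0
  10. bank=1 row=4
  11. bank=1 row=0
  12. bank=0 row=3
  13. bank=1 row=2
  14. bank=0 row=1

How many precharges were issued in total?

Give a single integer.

Acc 1: bank1 row4 -> MISS (open row4); precharges=0
Acc 2: bank0 row4 -> MISS (open row4); precharges=0
Acc 3: bank1 row0 -> MISS (open row0); precharges=1
Acc 4: bank1 row1 -> MISS (open row1); precharges=2
Acc 5: bank0 row0 -> MISS (open row0); precharges=3
Acc 6: bank1 row2 -> MISS (open row2); precharges=4
Acc 7: bank1 row2 -> HIT
Acc 8: bank1 row2 -> HIT
Acc 9: bank1 row0 -> MISS (open row0); precharges=5
Acc 10: bank1 row4 -> MISS (open row4); precharges=6
Acc 11: bank1 row0 -> MISS (open row0); precharges=7
Acc 12: bank0 row3 -> MISS (open row3); precharges=8
Acc 13: bank1 row2 -> MISS (open row2); precharges=9
Acc 14: bank0 row1 -> MISS (open row1); precharges=10

Answer: 10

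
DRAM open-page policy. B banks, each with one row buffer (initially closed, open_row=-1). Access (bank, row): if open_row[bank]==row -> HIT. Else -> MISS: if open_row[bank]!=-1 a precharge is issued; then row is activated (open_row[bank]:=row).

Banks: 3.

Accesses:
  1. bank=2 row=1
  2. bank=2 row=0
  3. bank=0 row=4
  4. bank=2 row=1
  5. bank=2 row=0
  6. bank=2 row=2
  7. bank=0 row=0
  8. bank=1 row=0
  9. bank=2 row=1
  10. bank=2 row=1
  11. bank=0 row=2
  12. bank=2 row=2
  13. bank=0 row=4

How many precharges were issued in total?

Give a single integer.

Acc 1: bank2 row1 -> MISS (open row1); precharges=0
Acc 2: bank2 row0 -> MISS (open row0); precharges=1
Acc 3: bank0 row4 -> MISS (open row4); precharges=1
Acc 4: bank2 row1 -> MISS (open row1); precharges=2
Acc 5: bank2 row0 -> MISS (open row0); precharges=3
Acc 6: bank2 row2 -> MISS (open row2); precharges=4
Acc 7: bank0 row0 -> MISS (open row0); precharges=5
Acc 8: bank1 row0 -> MISS (open row0); precharges=5
Acc 9: bank2 row1 -> MISS (open row1); precharges=6
Acc 10: bank2 row1 -> HIT
Acc 11: bank0 row2 -> MISS (open row2); precharges=7
Acc 12: bank2 row2 -> MISS (open row2); precharges=8
Acc 13: bank0 row4 -> MISS (open row4); precharges=9

Answer: 9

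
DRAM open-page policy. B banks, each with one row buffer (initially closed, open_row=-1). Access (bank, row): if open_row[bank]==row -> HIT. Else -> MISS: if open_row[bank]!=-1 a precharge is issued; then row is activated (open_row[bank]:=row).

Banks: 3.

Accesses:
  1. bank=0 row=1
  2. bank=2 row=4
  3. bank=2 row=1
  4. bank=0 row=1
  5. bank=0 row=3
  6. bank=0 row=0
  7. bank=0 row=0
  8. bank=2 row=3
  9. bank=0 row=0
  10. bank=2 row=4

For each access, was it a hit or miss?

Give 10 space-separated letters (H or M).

Answer: M M M H M M H M H M

Derivation:
Acc 1: bank0 row1 -> MISS (open row1); precharges=0
Acc 2: bank2 row4 -> MISS (open row4); precharges=0
Acc 3: bank2 row1 -> MISS (open row1); precharges=1
Acc 4: bank0 row1 -> HIT
Acc 5: bank0 row3 -> MISS (open row3); precharges=2
Acc 6: bank0 row0 -> MISS (open row0); precharges=3
Acc 7: bank0 row0 -> HIT
Acc 8: bank2 row3 -> MISS (open row3); precharges=4
Acc 9: bank0 row0 -> HIT
Acc 10: bank2 row4 -> MISS (open row4); precharges=5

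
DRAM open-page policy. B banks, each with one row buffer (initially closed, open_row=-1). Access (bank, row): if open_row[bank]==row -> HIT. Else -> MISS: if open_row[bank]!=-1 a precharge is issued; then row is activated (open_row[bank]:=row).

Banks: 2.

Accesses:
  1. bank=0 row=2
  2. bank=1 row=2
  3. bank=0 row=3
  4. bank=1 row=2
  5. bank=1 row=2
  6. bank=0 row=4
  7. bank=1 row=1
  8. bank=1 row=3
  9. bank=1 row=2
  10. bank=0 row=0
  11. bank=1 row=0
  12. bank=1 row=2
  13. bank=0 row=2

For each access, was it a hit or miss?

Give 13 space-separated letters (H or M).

Answer: M M M H H M M M M M M M M

Derivation:
Acc 1: bank0 row2 -> MISS (open row2); precharges=0
Acc 2: bank1 row2 -> MISS (open row2); precharges=0
Acc 3: bank0 row3 -> MISS (open row3); precharges=1
Acc 4: bank1 row2 -> HIT
Acc 5: bank1 row2 -> HIT
Acc 6: bank0 row4 -> MISS (open row4); precharges=2
Acc 7: bank1 row1 -> MISS (open row1); precharges=3
Acc 8: bank1 row3 -> MISS (open row3); precharges=4
Acc 9: bank1 row2 -> MISS (open row2); precharges=5
Acc 10: bank0 row0 -> MISS (open row0); precharges=6
Acc 11: bank1 row0 -> MISS (open row0); precharges=7
Acc 12: bank1 row2 -> MISS (open row2); precharges=8
Acc 13: bank0 row2 -> MISS (open row2); precharges=9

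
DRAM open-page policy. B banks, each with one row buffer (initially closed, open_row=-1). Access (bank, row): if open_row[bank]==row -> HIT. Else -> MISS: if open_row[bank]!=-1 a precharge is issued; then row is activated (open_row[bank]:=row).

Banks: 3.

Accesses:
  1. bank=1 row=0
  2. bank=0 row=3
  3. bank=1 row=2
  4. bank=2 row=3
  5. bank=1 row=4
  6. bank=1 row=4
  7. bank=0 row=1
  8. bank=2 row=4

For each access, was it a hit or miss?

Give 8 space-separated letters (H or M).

Answer: M M M M M H M M

Derivation:
Acc 1: bank1 row0 -> MISS (open row0); precharges=0
Acc 2: bank0 row3 -> MISS (open row3); precharges=0
Acc 3: bank1 row2 -> MISS (open row2); precharges=1
Acc 4: bank2 row3 -> MISS (open row3); precharges=1
Acc 5: bank1 row4 -> MISS (open row4); precharges=2
Acc 6: bank1 row4 -> HIT
Acc 7: bank0 row1 -> MISS (open row1); precharges=3
Acc 8: bank2 row4 -> MISS (open row4); precharges=4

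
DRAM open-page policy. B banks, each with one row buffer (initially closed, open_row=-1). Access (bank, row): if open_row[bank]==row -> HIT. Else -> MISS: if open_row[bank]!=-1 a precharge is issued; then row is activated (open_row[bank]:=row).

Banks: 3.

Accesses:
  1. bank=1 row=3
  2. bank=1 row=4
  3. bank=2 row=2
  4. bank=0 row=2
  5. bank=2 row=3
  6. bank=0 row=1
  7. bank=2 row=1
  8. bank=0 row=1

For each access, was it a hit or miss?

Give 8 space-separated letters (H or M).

Acc 1: bank1 row3 -> MISS (open row3); precharges=0
Acc 2: bank1 row4 -> MISS (open row4); precharges=1
Acc 3: bank2 row2 -> MISS (open row2); precharges=1
Acc 4: bank0 row2 -> MISS (open row2); precharges=1
Acc 5: bank2 row3 -> MISS (open row3); precharges=2
Acc 6: bank0 row1 -> MISS (open row1); precharges=3
Acc 7: bank2 row1 -> MISS (open row1); precharges=4
Acc 8: bank0 row1 -> HIT

Answer: M M M M M M M H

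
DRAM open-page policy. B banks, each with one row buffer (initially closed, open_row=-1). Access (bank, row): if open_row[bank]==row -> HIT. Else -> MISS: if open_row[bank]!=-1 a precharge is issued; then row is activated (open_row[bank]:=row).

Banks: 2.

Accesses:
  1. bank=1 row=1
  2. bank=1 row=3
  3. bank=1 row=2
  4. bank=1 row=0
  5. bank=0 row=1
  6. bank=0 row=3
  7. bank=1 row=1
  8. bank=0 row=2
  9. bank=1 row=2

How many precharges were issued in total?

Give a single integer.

Acc 1: bank1 row1 -> MISS (open row1); precharges=0
Acc 2: bank1 row3 -> MISS (open row3); precharges=1
Acc 3: bank1 row2 -> MISS (open row2); precharges=2
Acc 4: bank1 row0 -> MISS (open row0); precharges=3
Acc 5: bank0 row1 -> MISS (open row1); precharges=3
Acc 6: bank0 row3 -> MISS (open row3); precharges=4
Acc 7: bank1 row1 -> MISS (open row1); precharges=5
Acc 8: bank0 row2 -> MISS (open row2); precharges=6
Acc 9: bank1 row2 -> MISS (open row2); precharges=7

Answer: 7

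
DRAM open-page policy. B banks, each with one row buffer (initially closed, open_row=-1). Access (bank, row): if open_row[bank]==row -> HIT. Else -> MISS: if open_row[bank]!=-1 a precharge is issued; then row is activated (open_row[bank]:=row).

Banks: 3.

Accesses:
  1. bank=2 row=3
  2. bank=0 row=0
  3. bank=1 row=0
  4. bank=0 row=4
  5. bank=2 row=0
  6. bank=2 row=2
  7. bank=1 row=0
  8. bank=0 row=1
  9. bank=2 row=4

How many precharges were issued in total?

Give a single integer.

Answer: 5

Derivation:
Acc 1: bank2 row3 -> MISS (open row3); precharges=0
Acc 2: bank0 row0 -> MISS (open row0); precharges=0
Acc 3: bank1 row0 -> MISS (open row0); precharges=0
Acc 4: bank0 row4 -> MISS (open row4); precharges=1
Acc 5: bank2 row0 -> MISS (open row0); precharges=2
Acc 6: bank2 row2 -> MISS (open row2); precharges=3
Acc 7: bank1 row0 -> HIT
Acc 8: bank0 row1 -> MISS (open row1); precharges=4
Acc 9: bank2 row4 -> MISS (open row4); precharges=5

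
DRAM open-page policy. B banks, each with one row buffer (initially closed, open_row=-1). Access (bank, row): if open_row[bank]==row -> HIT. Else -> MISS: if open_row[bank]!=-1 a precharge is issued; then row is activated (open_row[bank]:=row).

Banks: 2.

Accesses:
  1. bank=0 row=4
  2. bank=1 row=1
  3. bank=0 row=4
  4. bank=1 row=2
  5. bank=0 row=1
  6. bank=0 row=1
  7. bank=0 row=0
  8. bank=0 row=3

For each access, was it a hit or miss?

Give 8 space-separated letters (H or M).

Answer: M M H M M H M M

Derivation:
Acc 1: bank0 row4 -> MISS (open row4); precharges=0
Acc 2: bank1 row1 -> MISS (open row1); precharges=0
Acc 3: bank0 row4 -> HIT
Acc 4: bank1 row2 -> MISS (open row2); precharges=1
Acc 5: bank0 row1 -> MISS (open row1); precharges=2
Acc 6: bank0 row1 -> HIT
Acc 7: bank0 row0 -> MISS (open row0); precharges=3
Acc 8: bank0 row3 -> MISS (open row3); precharges=4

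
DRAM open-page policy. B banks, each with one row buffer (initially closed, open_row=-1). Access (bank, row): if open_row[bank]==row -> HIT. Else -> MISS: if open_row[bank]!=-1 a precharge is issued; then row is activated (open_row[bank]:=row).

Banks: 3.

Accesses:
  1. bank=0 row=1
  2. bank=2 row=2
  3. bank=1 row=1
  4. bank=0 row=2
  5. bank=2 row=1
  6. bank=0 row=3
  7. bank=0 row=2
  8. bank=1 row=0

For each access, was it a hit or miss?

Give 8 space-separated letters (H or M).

Acc 1: bank0 row1 -> MISS (open row1); precharges=0
Acc 2: bank2 row2 -> MISS (open row2); precharges=0
Acc 3: bank1 row1 -> MISS (open row1); precharges=0
Acc 4: bank0 row2 -> MISS (open row2); precharges=1
Acc 5: bank2 row1 -> MISS (open row1); precharges=2
Acc 6: bank0 row3 -> MISS (open row3); precharges=3
Acc 7: bank0 row2 -> MISS (open row2); precharges=4
Acc 8: bank1 row0 -> MISS (open row0); precharges=5

Answer: M M M M M M M M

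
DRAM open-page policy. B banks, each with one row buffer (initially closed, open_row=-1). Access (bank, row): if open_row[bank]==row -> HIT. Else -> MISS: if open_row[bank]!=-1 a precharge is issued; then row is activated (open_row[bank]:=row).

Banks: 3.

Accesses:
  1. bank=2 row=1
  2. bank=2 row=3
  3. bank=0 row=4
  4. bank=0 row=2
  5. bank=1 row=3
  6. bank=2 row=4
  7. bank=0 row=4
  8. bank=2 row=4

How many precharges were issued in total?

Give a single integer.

Answer: 4

Derivation:
Acc 1: bank2 row1 -> MISS (open row1); precharges=0
Acc 2: bank2 row3 -> MISS (open row3); precharges=1
Acc 3: bank0 row4 -> MISS (open row4); precharges=1
Acc 4: bank0 row2 -> MISS (open row2); precharges=2
Acc 5: bank1 row3 -> MISS (open row3); precharges=2
Acc 6: bank2 row4 -> MISS (open row4); precharges=3
Acc 7: bank0 row4 -> MISS (open row4); precharges=4
Acc 8: bank2 row4 -> HIT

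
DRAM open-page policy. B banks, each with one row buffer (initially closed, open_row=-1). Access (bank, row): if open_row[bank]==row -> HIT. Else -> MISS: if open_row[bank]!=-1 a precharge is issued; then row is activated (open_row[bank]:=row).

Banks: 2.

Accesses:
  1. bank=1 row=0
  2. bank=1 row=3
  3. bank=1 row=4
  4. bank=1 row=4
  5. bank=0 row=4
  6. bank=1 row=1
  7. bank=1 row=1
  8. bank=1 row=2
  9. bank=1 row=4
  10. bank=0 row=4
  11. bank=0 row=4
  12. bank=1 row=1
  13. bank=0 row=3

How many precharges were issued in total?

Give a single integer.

Acc 1: bank1 row0 -> MISS (open row0); precharges=0
Acc 2: bank1 row3 -> MISS (open row3); precharges=1
Acc 3: bank1 row4 -> MISS (open row4); precharges=2
Acc 4: bank1 row4 -> HIT
Acc 5: bank0 row4 -> MISS (open row4); precharges=2
Acc 6: bank1 row1 -> MISS (open row1); precharges=3
Acc 7: bank1 row1 -> HIT
Acc 8: bank1 row2 -> MISS (open row2); precharges=4
Acc 9: bank1 row4 -> MISS (open row4); precharges=5
Acc 10: bank0 row4 -> HIT
Acc 11: bank0 row4 -> HIT
Acc 12: bank1 row1 -> MISS (open row1); precharges=6
Acc 13: bank0 row3 -> MISS (open row3); precharges=7

Answer: 7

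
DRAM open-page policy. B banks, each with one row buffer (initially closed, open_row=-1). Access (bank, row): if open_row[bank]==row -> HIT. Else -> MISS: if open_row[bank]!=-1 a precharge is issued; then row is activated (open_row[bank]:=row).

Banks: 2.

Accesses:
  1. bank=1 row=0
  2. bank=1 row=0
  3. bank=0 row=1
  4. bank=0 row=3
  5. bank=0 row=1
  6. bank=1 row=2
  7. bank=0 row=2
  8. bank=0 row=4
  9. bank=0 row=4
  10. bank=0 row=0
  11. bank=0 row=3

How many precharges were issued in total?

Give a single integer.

Acc 1: bank1 row0 -> MISS (open row0); precharges=0
Acc 2: bank1 row0 -> HIT
Acc 3: bank0 row1 -> MISS (open row1); precharges=0
Acc 4: bank0 row3 -> MISS (open row3); precharges=1
Acc 5: bank0 row1 -> MISS (open row1); precharges=2
Acc 6: bank1 row2 -> MISS (open row2); precharges=3
Acc 7: bank0 row2 -> MISS (open row2); precharges=4
Acc 8: bank0 row4 -> MISS (open row4); precharges=5
Acc 9: bank0 row4 -> HIT
Acc 10: bank0 row0 -> MISS (open row0); precharges=6
Acc 11: bank0 row3 -> MISS (open row3); precharges=7

Answer: 7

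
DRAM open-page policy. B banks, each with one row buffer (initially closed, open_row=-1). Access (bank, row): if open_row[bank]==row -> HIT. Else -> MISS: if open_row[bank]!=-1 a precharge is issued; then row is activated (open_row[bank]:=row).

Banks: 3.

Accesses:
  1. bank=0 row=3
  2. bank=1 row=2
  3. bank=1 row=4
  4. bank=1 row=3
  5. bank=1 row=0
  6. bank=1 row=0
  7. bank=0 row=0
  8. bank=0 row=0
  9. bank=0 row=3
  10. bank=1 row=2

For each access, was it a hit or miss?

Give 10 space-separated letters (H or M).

Acc 1: bank0 row3 -> MISS (open row3); precharges=0
Acc 2: bank1 row2 -> MISS (open row2); precharges=0
Acc 3: bank1 row4 -> MISS (open row4); precharges=1
Acc 4: bank1 row3 -> MISS (open row3); precharges=2
Acc 5: bank1 row0 -> MISS (open row0); precharges=3
Acc 6: bank1 row0 -> HIT
Acc 7: bank0 row0 -> MISS (open row0); precharges=4
Acc 8: bank0 row0 -> HIT
Acc 9: bank0 row3 -> MISS (open row3); precharges=5
Acc 10: bank1 row2 -> MISS (open row2); precharges=6

Answer: M M M M M H M H M M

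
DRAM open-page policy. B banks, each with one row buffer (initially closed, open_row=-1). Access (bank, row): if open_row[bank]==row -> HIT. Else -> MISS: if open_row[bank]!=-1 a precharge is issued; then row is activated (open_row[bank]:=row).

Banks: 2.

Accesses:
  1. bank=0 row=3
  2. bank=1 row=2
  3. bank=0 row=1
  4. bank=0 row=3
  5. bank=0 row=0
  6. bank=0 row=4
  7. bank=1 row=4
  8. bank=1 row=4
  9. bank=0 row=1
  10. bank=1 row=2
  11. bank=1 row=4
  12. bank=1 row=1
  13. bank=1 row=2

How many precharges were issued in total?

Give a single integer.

Answer: 10

Derivation:
Acc 1: bank0 row3 -> MISS (open row3); precharges=0
Acc 2: bank1 row2 -> MISS (open row2); precharges=0
Acc 3: bank0 row1 -> MISS (open row1); precharges=1
Acc 4: bank0 row3 -> MISS (open row3); precharges=2
Acc 5: bank0 row0 -> MISS (open row0); precharges=3
Acc 6: bank0 row4 -> MISS (open row4); precharges=4
Acc 7: bank1 row4 -> MISS (open row4); precharges=5
Acc 8: bank1 row4 -> HIT
Acc 9: bank0 row1 -> MISS (open row1); precharges=6
Acc 10: bank1 row2 -> MISS (open row2); precharges=7
Acc 11: bank1 row4 -> MISS (open row4); precharges=8
Acc 12: bank1 row1 -> MISS (open row1); precharges=9
Acc 13: bank1 row2 -> MISS (open row2); precharges=10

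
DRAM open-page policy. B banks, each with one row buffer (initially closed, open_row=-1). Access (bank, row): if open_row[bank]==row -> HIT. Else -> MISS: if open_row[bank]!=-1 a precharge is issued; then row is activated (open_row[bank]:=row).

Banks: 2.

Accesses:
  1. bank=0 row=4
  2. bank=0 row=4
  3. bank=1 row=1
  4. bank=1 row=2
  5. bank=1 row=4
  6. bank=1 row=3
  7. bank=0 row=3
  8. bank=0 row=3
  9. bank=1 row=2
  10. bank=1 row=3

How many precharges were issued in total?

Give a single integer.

Acc 1: bank0 row4 -> MISS (open row4); precharges=0
Acc 2: bank0 row4 -> HIT
Acc 3: bank1 row1 -> MISS (open row1); precharges=0
Acc 4: bank1 row2 -> MISS (open row2); precharges=1
Acc 5: bank1 row4 -> MISS (open row4); precharges=2
Acc 6: bank1 row3 -> MISS (open row3); precharges=3
Acc 7: bank0 row3 -> MISS (open row3); precharges=4
Acc 8: bank0 row3 -> HIT
Acc 9: bank1 row2 -> MISS (open row2); precharges=5
Acc 10: bank1 row3 -> MISS (open row3); precharges=6

Answer: 6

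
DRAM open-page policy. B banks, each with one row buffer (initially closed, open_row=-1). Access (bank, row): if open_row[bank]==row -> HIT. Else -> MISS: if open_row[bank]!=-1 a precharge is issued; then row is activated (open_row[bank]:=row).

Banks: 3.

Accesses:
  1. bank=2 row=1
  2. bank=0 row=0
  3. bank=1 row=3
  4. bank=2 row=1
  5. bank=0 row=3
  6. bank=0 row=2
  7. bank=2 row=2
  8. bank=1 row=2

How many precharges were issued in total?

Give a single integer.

Acc 1: bank2 row1 -> MISS (open row1); precharges=0
Acc 2: bank0 row0 -> MISS (open row0); precharges=0
Acc 3: bank1 row3 -> MISS (open row3); precharges=0
Acc 4: bank2 row1 -> HIT
Acc 5: bank0 row3 -> MISS (open row3); precharges=1
Acc 6: bank0 row2 -> MISS (open row2); precharges=2
Acc 7: bank2 row2 -> MISS (open row2); precharges=3
Acc 8: bank1 row2 -> MISS (open row2); precharges=4

Answer: 4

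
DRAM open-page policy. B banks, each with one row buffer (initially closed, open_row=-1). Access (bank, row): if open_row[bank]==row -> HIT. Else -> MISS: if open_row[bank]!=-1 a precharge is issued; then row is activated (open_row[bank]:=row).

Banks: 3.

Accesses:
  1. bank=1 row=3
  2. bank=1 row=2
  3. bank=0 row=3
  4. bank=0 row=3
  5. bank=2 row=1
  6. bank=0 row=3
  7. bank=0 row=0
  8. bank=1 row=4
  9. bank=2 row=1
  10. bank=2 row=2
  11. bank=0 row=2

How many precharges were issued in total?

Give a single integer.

Answer: 5

Derivation:
Acc 1: bank1 row3 -> MISS (open row3); precharges=0
Acc 2: bank1 row2 -> MISS (open row2); precharges=1
Acc 3: bank0 row3 -> MISS (open row3); precharges=1
Acc 4: bank0 row3 -> HIT
Acc 5: bank2 row1 -> MISS (open row1); precharges=1
Acc 6: bank0 row3 -> HIT
Acc 7: bank0 row0 -> MISS (open row0); precharges=2
Acc 8: bank1 row4 -> MISS (open row4); precharges=3
Acc 9: bank2 row1 -> HIT
Acc 10: bank2 row2 -> MISS (open row2); precharges=4
Acc 11: bank0 row2 -> MISS (open row2); precharges=5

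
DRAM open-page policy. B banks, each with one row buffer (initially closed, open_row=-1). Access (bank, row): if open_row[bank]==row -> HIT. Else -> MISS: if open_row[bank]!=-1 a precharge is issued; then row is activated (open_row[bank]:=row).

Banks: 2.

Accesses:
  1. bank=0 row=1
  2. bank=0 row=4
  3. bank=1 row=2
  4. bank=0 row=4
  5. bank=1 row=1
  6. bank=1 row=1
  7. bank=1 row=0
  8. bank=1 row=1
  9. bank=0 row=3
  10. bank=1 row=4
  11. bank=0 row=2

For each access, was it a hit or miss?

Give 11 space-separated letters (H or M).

Acc 1: bank0 row1 -> MISS (open row1); precharges=0
Acc 2: bank0 row4 -> MISS (open row4); precharges=1
Acc 3: bank1 row2 -> MISS (open row2); precharges=1
Acc 4: bank0 row4 -> HIT
Acc 5: bank1 row1 -> MISS (open row1); precharges=2
Acc 6: bank1 row1 -> HIT
Acc 7: bank1 row0 -> MISS (open row0); precharges=3
Acc 8: bank1 row1 -> MISS (open row1); precharges=4
Acc 9: bank0 row3 -> MISS (open row3); precharges=5
Acc 10: bank1 row4 -> MISS (open row4); precharges=6
Acc 11: bank0 row2 -> MISS (open row2); precharges=7

Answer: M M M H M H M M M M M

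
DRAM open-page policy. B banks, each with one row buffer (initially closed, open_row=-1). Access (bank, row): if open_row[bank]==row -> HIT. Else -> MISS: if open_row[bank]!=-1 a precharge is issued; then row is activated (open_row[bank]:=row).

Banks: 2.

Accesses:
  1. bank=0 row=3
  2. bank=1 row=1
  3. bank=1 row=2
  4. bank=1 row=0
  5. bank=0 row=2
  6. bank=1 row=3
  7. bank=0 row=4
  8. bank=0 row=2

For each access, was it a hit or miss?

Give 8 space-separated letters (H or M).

Acc 1: bank0 row3 -> MISS (open row3); precharges=0
Acc 2: bank1 row1 -> MISS (open row1); precharges=0
Acc 3: bank1 row2 -> MISS (open row2); precharges=1
Acc 4: bank1 row0 -> MISS (open row0); precharges=2
Acc 5: bank0 row2 -> MISS (open row2); precharges=3
Acc 6: bank1 row3 -> MISS (open row3); precharges=4
Acc 7: bank0 row4 -> MISS (open row4); precharges=5
Acc 8: bank0 row2 -> MISS (open row2); precharges=6

Answer: M M M M M M M M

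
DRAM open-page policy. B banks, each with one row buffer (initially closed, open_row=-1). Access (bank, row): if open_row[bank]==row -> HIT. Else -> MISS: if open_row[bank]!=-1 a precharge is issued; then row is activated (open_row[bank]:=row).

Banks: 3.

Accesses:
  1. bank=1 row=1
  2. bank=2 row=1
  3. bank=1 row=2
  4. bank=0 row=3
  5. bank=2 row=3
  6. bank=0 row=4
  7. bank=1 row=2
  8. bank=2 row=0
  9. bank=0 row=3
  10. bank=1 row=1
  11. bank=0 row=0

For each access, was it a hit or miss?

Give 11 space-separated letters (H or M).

Answer: M M M M M M H M M M M

Derivation:
Acc 1: bank1 row1 -> MISS (open row1); precharges=0
Acc 2: bank2 row1 -> MISS (open row1); precharges=0
Acc 3: bank1 row2 -> MISS (open row2); precharges=1
Acc 4: bank0 row3 -> MISS (open row3); precharges=1
Acc 5: bank2 row3 -> MISS (open row3); precharges=2
Acc 6: bank0 row4 -> MISS (open row4); precharges=3
Acc 7: bank1 row2 -> HIT
Acc 8: bank2 row0 -> MISS (open row0); precharges=4
Acc 9: bank0 row3 -> MISS (open row3); precharges=5
Acc 10: bank1 row1 -> MISS (open row1); precharges=6
Acc 11: bank0 row0 -> MISS (open row0); precharges=7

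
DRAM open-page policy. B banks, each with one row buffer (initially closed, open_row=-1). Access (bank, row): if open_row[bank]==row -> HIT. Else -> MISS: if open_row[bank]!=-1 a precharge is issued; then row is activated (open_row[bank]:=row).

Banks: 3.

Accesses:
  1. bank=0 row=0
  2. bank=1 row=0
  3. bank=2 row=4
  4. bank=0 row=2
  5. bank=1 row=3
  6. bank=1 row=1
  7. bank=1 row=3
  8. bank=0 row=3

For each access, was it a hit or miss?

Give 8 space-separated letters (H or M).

Answer: M M M M M M M M

Derivation:
Acc 1: bank0 row0 -> MISS (open row0); precharges=0
Acc 2: bank1 row0 -> MISS (open row0); precharges=0
Acc 3: bank2 row4 -> MISS (open row4); precharges=0
Acc 4: bank0 row2 -> MISS (open row2); precharges=1
Acc 5: bank1 row3 -> MISS (open row3); precharges=2
Acc 6: bank1 row1 -> MISS (open row1); precharges=3
Acc 7: bank1 row3 -> MISS (open row3); precharges=4
Acc 8: bank0 row3 -> MISS (open row3); precharges=5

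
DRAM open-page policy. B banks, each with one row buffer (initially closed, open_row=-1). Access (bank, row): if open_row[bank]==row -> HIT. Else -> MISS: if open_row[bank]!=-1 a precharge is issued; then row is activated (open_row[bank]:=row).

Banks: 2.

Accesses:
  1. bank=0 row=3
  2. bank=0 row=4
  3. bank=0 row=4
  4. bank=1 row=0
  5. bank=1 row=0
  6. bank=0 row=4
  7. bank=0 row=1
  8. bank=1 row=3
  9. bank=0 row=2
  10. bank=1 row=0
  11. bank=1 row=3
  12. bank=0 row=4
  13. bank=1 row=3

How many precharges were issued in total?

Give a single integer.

Answer: 7

Derivation:
Acc 1: bank0 row3 -> MISS (open row3); precharges=0
Acc 2: bank0 row4 -> MISS (open row4); precharges=1
Acc 3: bank0 row4 -> HIT
Acc 4: bank1 row0 -> MISS (open row0); precharges=1
Acc 5: bank1 row0 -> HIT
Acc 6: bank0 row4 -> HIT
Acc 7: bank0 row1 -> MISS (open row1); precharges=2
Acc 8: bank1 row3 -> MISS (open row3); precharges=3
Acc 9: bank0 row2 -> MISS (open row2); precharges=4
Acc 10: bank1 row0 -> MISS (open row0); precharges=5
Acc 11: bank1 row3 -> MISS (open row3); precharges=6
Acc 12: bank0 row4 -> MISS (open row4); precharges=7
Acc 13: bank1 row3 -> HIT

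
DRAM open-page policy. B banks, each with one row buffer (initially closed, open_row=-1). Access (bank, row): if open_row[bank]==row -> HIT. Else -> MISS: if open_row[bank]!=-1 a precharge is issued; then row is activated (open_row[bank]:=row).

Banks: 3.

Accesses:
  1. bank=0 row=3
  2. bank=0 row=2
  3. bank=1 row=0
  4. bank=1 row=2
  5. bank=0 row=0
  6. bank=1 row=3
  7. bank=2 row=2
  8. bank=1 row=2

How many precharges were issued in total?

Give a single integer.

Acc 1: bank0 row3 -> MISS (open row3); precharges=0
Acc 2: bank0 row2 -> MISS (open row2); precharges=1
Acc 3: bank1 row0 -> MISS (open row0); precharges=1
Acc 4: bank1 row2 -> MISS (open row2); precharges=2
Acc 5: bank0 row0 -> MISS (open row0); precharges=3
Acc 6: bank1 row3 -> MISS (open row3); precharges=4
Acc 7: bank2 row2 -> MISS (open row2); precharges=4
Acc 8: bank1 row2 -> MISS (open row2); precharges=5

Answer: 5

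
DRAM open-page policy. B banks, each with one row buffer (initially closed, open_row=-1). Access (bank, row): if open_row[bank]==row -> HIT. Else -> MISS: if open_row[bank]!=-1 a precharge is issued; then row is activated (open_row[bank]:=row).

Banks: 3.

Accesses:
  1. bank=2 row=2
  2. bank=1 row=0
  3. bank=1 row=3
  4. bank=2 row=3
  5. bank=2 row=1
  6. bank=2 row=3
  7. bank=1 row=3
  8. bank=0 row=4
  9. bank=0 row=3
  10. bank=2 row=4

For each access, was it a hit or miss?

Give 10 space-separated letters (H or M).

Answer: M M M M M M H M M M

Derivation:
Acc 1: bank2 row2 -> MISS (open row2); precharges=0
Acc 2: bank1 row0 -> MISS (open row0); precharges=0
Acc 3: bank1 row3 -> MISS (open row3); precharges=1
Acc 4: bank2 row3 -> MISS (open row3); precharges=2
Acc 5: bank2 row1 -> MISS (open row1); precharges=3
Acc 6: bank2 row3 -> MISS (open row3); precharges=4
Acc 7: bank1 row3 -> HIT
Acc 8: bank0 row4 -> MISS (open row4); precharges=4
Acc 9: bank0 row3 -> MISS (open row3); precharges=5
Acc 10: bank2 row4 -> MISS (open row4); precharges=6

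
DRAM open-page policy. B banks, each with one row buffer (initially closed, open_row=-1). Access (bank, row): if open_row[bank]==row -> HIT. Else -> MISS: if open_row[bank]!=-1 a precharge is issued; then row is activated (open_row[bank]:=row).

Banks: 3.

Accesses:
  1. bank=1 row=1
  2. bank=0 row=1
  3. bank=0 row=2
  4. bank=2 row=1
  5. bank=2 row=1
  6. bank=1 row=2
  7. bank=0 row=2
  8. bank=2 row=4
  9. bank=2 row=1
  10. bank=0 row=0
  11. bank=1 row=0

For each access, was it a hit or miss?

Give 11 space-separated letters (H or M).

Answer: M M M M H M H M M M M

Derivation:
Acc 1: bank1 row1 -> MISS (open row1); precharges=0
Acc 2: bank0 row1 -> MISS (open row1); precharges=0
Acc 3: bank0 row2 -> MISS (open row2); precharges=1
Acc 4: bank2 row1 -> MISS (open row1); precharges=1
Acc 5: bank2 row1 -> HIT
Acc 6: bank1 row2 -> MISS (open row2); precharges=2
Acc 7: bank0 row2 -> HIT
Acc 8: bank2 row4 -> MISS (open row4); precharges=3
Acc 9: bank2 row1 -> MISS (open row1); precharges=4
Acc 10: bank0 row0 -> MISS (open row0); precharges=5
Acc 11: bank1 row0 -> MISS (open row0); precharges=6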